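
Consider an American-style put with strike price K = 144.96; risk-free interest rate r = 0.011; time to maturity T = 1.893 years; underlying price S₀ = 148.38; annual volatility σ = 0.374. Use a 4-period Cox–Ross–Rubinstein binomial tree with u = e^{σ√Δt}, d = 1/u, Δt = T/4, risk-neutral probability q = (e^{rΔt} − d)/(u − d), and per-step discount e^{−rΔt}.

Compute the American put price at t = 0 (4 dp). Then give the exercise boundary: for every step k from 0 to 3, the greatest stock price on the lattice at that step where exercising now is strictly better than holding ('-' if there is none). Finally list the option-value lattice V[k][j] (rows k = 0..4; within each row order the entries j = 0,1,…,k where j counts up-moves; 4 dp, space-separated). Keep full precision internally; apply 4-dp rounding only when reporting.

price = 25.4420
boundary = - - 88.6950 68.5743
tree:
25.4420
38.5872 9.4154
56.2650 17.0859 0.0000
76.3857 31.0054 0.0000 0.0000
91.9420 56.2650 0.0000 0.0000 0.0000

params: Δt=0.47325 u=1.29342 d=0.77315 q=0.44606 e^(-rΔt)=0.99481
t_4 payoffs: 91.9420 56.2650 0.0000 0.0000 0.0000
t_3: node(3,0) S=68.5743 payoff=76.3857 vs cont=75.6331 → 76.3857 [stop]  node(3,1) S=114.7195 payoff=30.2405 vs cont=31.0054 → 31.0054 [wait]  node(3,2) S=191.9170 payoff=0.0000 vs cont=0.0000 → 0.0000 [wait]  node(3,3) S=321.0625 payoff=0.0000 vs cont=0.0000 → 0.0000 [wait]  ⇒ S*(3)=68.5743
t_2: node(2,0) S=88.6950 payoff=56.2650 vs cont=55.8518 → 56.2650 [stop]  node(2,1) S=148.3800 payoff=0.0000 vs cont=17.0859 → 17.0859 [wait]  node(2,2) S=248.2284 payoff=0.0000 vs cont=0.0000 → 0.0000 [wait]  ⇒ S*(2)=88.6950
t_1: node(1,0) S=114.7195 payoff=30.2405 vs cont=38.5872 → 38.5872 [wait]  node(1,1) S=191.9170 payoff=0.0000 vs cont=9.4154 → 9.4154 [wait]  ⇒ S*(1)=-
t_0: node(0,0) S=148.3800 payoff=0.0000 vs cont=25.4420 → 25.4420 [wait]  ⇒ S*(0)=-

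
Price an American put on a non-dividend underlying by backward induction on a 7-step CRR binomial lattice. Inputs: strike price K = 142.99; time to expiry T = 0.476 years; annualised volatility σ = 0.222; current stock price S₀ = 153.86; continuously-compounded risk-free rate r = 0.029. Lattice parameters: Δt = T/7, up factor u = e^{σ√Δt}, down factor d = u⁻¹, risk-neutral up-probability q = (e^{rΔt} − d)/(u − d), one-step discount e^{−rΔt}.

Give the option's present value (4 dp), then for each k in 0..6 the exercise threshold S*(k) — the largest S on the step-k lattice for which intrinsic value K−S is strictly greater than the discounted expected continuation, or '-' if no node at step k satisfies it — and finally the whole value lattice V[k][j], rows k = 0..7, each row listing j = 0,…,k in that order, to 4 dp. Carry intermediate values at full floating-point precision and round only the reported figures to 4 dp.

price = 3.9890
boundary = - - - - 122.0561 115.1909 122.0561
tree:
3.9890
6.3535 1.6643
9.8312 2.9363 0.4119
14.6744 5.0763 0.8297 0.0000
20.9339 8.5366 1.6713 0.0000 0.0000
27.7991 13.7939 3.3665 0.0000 0.0000 0.0000
34.2782 20.9339 6.7812 0.0000 0.0000 0.0000 0.0000
40.3929 27.7991 13.6594 0.0000 0.0000 0.0000 0.0000 0.0000

Δt=0.06800, u=1.05960, d=0.94375, q=0.50257, disc=e^(-rΔt)=0.99803
k=7 terminal: V=max(K-S,0) → 40.3929 27.7991 13.6594 0.0000 0.0000 0.0000 0.0000 0.0000
k=6: j=0 S=108.7118 intr=34.2782 cont=33.9965 V=34.2782[EX]; j=1 S=122.0561 intr=20.9339 cont=20.6522 V=20.9339[EX]; j=2 S=137.0385 intr=5.9515 cont=6.7812 V=6.7812[hold]; j=3 S=153.8600 intr=0.0000 cont=0.0000 V=0.0000[hold]; j=4 S=172.7463 intr=0.0000 cont=0.0000 V=0.0000[hold]; j=5 S=193.9509 intr=0.0000 cont=0.0000 V=0.0000[hold]; j=6 S=217.7584 intr=0.0000 cont=0.0000 V=0.0000[hold]  S*(6)=122.0561
k=5: j=0 S=115.1909 intr=27.7991 cont=27.5174 V=27.7991[EX]; j=1 S=129.3306 intr=13.6594 cont=13.7939 V=13.7939[hold]; j=2 S=145.2059 intr=0.0000 cont=3.3665 V=3.3665[hold]; j=3 S=163.0299 intr=0.0000 cont=0.0000 V=0.0000[hold]; j=4 S=183.0418 intr=0.0000 cont=0.0000 V=0.0000[hold]; j=5 S=205.5102 intr=0.0000 cont=0.0000 V=0.0000[hold]  S*(5)=115.1909
k=4: j=0 S=122.0561 intr=20.9339 cont=20.7196 V=20.9339[EX]; j=1 S=137.0385 intr=5.9515 cont=8.5366 V=8.5366[hold]; j=2 S=153.8600 intr=0.0000 cont=1.6713 V=1.6713[hold]; j=3 S=172.7463 intr=0.0000 cont=0.0000 V=0.0000[hold]; j=4 S=193.9509 intr=0.0000 cont=0.0000 V=0.0000[hold]  S*(4)=122.0561
k=3: j=0 S=129.3306 intr=13.6594 cont=14.6744 V=14.6744[hold]; j=1 S=145.2059 intr=0.0000 cont=5.0763 V=5.0763[hold]; j=2 S=163.0299 intr=0.0000 cont=0.8297 V=0.8297[hold]; j=3 S=183.0418 intr=0.0000 cont=0.0000 V=0.0000[hold]  S*(3)=-
k=2: j=0 S=137.0385 intr=5.9515 cont=9.8312 V=9.8312[hold]; j=1 S=153.8600 intr=0.0000 cont=2.9363 V=2.9363[hold]; j=2 S=172.7463 intr=0.0000 cont=0.4119 V=0.4119[hold]  S*(2)=-
k=1: j=0 S=145.2059 intr=0.0000 cont=6.3535 V=6.3535[hold]; j=1 S=163.0299 intr=0.0000 cont=1.6643 V=1.6643[hold]  S*(1)=-
k=0: j=0 S=153.8600 intr=0.0000 cont=3.9890 V=3.9890[hold]  S*(0)=-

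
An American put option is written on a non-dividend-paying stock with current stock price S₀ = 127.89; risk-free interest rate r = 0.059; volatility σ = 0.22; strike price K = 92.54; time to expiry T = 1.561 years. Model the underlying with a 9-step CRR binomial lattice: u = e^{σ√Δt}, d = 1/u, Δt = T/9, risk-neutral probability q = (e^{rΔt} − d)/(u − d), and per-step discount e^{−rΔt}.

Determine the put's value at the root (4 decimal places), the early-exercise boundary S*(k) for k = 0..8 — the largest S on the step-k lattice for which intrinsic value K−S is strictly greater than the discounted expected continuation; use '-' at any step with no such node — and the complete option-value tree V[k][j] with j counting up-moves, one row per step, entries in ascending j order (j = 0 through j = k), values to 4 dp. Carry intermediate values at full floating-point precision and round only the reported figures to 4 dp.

Δt=0.17344  u=1.09595  d=0.91245  q=0.53316  discount=0.98982
step 9 (expiry): payoffs max(K−S,0) = 36.4719 25.1961 11.6527 0.0000 0.0000 0.0000 0.0000 0.0000 0.0000 0.0000
step 8: (k=8,j=0): S=61.4479, (K−S)⁺=31.0921, hold=30.1500 ⇒ V=31.0921 exercise | (k=8,j=1): S=73.8056, (K−S)⁺=18.7344, hold=17.7922 ⇒ V=18.7344 exercise | (k=8,j=2): S=88.6486, (K−S)⁺=3.8914, hold=5.3845 ⇒ V=5.3845 continue | (k=8,j=3): S=106.4766, (K−S)⁺=0.0000, hold=0.0000 ⇒ V=0.0000 continue | (k=8,j=4): S=127.8900, (K−S)⁺=0.0000, hold=0.0000 ⇒ V=0.0000 continue | (k=8,j=5): S=153.6098, (K−S)⁺=0.0000, hold=0.0000 ⇒ V=0.0000 continue | (k=8,j=6): S=184.5022, (K−S)⁺=0.0000, hold=0.0000 ⇒ V=0.0000 continue | (k=8,j=7): S=221.6072, (K−S)⁺=0.0000, hold=0.0000 ⇒ V=0.0000 continue | (k=8,j=8): S=266.1744, (K−S)⁺=0.0000, hold=0.0000 ⇒ V=0.0000 continue  boundary S*=73.8056
step 7: (k=7,j=0): S=67.3439, (K−S)⁺=25.1961, hold=24.2540 ⇒ V=25.1961 exercise | (k=7,j=1): S=80.8873, (K−S)⁺=11.6527, hold=11.4985 ⇒ V=11.6527 exercise | (k=7,j=2): S=97.1545, (K−S)⁺=0.0000, hold=2.4881 ⇒ V=2.4881 continue | (k=7,j=3): S=116.6932, (K−S)⁺=0.0000, hold=0.0000 ⇒ V=0.0000 continue | (k=7,j=4): S=140.1612, (K−S)⁺=0.0000, hold=0.0000 ⇒ V=0.0000 continue | (k=7,j=5): S=168.3489, (K−S)⁺=0.0000, hold=0.0000 ⇒ V=0.0000 continue | (k=7,j=6): S=202.2054, (K−S)⁺=0.0000, hold=0.0000 ⇒ V=0.0000 continue | (k=7,j=7): S=242.8707, (K−S)⁺=0.0000, hold=0.0000 ⇒ V=0.0000 continue  boundary S*=80.8873
step 6: (k=6,j=0): S=73.8056, (K−S)⁺=18.7344, hold=17.7922 ⇒ V=18.7344 exercise | (k=6,j=1): S=88.6486, (K−S)⁺=3.8914, hold=6.6976 ⇒ V=6.6976 continue | (k=6,j=2): S=106.4766, (K−S)⁺=0.0000, hold=1.1497 ⇒ V=1.1497 continue | (k=6,j=3): S=127.8900, (K−S)⁺=0.0000, hold=0.0000 ⇒ V=0.0000 continue | (k=6,j=4): S=153.6098, (K−S)⁺=0.0000, hold=0.0000 ⇒ V=0.0000 continue | (k=6,j=5): S=184.5022, (K−S)⁺=0.0000, hold=0.0000 ⇒ V=0.0000 continue | (k=6,j=6): S=221.6072, (K−S)⁺=0.0000, hold=0.0000 ⇒ V=0.0000 continue  boundary S*=73.8056
step 5: (k=5,j=0): S=80.8873, (K−S)⁺=11.6527, hold=12.1914 ⇒ V=12.1914 continue | (k=5,j=1): S=97.1545, (K−S)⁺=0.0000, hold=3.7016 ⇒ V=3.7016 continue | (k=5,j=2): S=116.6932, (K−S)⁺=0.0000, hold=0.5313 ⇒ V=0.5313 continue | (k=5,j=3): S=140.1612, (K−S)⁺=0.0000, hold=0.0000 ⇒ V=0.0000 continue | (k=5,j=4): S=168.3489, (K−S)⁺=0.0000, hold=0.0000 ⇒ V=0.0000 continue | (k=5,j=5): S=202.2054, (K−S)⁺=0.0000, hold=0.0000 ⇒ V=0.0000 continue  boundary S*=-
step 4: (k=4,j=0): S=88.6486, (K−S)⁺=3.8914, hold=7.5869 ⇒ V=7.5869 continue | (k=4,j=1): S=106.4766, (K−S)⁺=0.0000, hold=1.9908 ⇒ V=1.9908 continue | (k=4,j=2): S=127.8900, (K−S)⁺=0.0000, hold=0.2455 ⇒ V=0.2455 continue | (k=4,j=3): S=153.6098, (K−S)⁺=0.0000, hold=0.0000 ⇒ V=0.0000 continue | (k=4,j=4): S=184.5022, (K−S)⁺=0.0000, hold=0.0000 ⇒ V=0.0000 continue  boundary S*=-
step 3: (k=3,j=0): S=97.1545, (K−S)⁺=0.0000, hold=4.5564 ⇒ V=4.5564 continue | (k=3,j=1): S=116.6932, (K−S)⁺=0.0000, hold=1.0495 ⇒ V=1.0495 continue | (k=3,j=2): S=140.1612, (K−S)⁺=0.0000, hold=0.1134 ⇒ V=0.1134 continue | (k=3,j=3): S=168.3489, (K−S)⁺=0.0000, hold=0.0000 ⇒ V=0.0000 continue  boundary S*=-
step 2: (k=2,j=0): S=106.4766, (K−S)⁺=0.0000, hold=2.6593 ⇒ V=2.6593 continue | (k=2,j=1): S=127.8900, (K−S)⁺=0.0000, hold=0.5448 ⇒ V=0.5448 continue | (k=2,j=2): S=153.6098, (K−S)⁺=0.0000, hold=0.0524 ⇒ V=0.0524 continue  boundary S*=-
step 1: (k=1,j=0): S=116.6932, (K−S)⁺=0.0000, hold=1.5163 ⇒ V=1.5163 continue | (k=1,j=1): S=140.1612, (K−S)⁺=0.0000, hold=0.2794 ⇒ V=0.2794 continue  boundary S*=-
step 0: (k=0,j=0): S=127.8900, (K−S)⁺=0.0000, hold=0.8481 ⇒ V=0.8481 continue  boundary S*=-

price = 0.8481
boundary = - - - - - - 73.8056 80.8873 73.8056
tree:
0.8481
1.5163 0.2794
2.6593 0.5448 0.0524
4.5564 1.0495 0.1134 0.0000
7.5869 1.9908 0.2455 0.0000 0.0000
12.1914 3.7016 0.5313 0.0000 0.0000 0.0000
18.7344 6.6976 1.1497 0.0000 0.0000 0.0000 0.0000
25.1961 11.6527 2.4881 0.0000 0.0000 0.0000 0.0000 0.0000
31.0921 18.7344 5.3845 0.0000 0.0000 0.0000 0.0000 0.0000 0.0000
36.4719 25.1961 11.6527 0.0000 0.0000 0.0000 0.0000 0.0000 0.0000 0.0000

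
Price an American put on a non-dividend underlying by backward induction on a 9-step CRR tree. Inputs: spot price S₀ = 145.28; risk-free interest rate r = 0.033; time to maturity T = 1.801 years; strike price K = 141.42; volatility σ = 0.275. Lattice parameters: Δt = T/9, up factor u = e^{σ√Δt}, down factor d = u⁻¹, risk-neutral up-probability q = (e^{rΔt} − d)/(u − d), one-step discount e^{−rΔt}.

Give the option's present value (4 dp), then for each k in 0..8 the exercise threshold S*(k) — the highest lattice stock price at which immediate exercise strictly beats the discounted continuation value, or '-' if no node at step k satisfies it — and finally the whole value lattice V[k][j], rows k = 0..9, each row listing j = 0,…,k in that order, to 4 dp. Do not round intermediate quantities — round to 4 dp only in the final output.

Δt=0.20011, u=1.13090, d=0.88425, q=0.49615, disc=e^(-rΔt)=0.99342
k=9 terminal: V=max(K-S,0) → 93.4056 80.0122 62.8827 40.9751 12.9565 0.0000 0.0000 0.0000 0.0000 0.0000
k=8: j=0 S=54.2998 intr=87.1202 cont=86.1894 V=87.1202[EX]; j=1 S=69.4464 intr=71.9736 cont=71.0428 V=71.9736[EX]; j=2 S=88.8182 intr=52.6018 cont=51.6710 V=52.6018[EX]; j=3 S=113.5936 intr=27.8264 cont=26.8956 V=27.8264[EX]; j=4 S=145.2800 intr=0.0000 cont=6.4852 V=6.4852[hold]; j=5 S=185.8052 intr=0.0000 cont=0.0000 V=0.0000[hold]; j=6 S=237.6347 intr=0.0000 cont=0.0000 V=0.0000[hold]; j=7 S=303.9218 intr=0.0000 cont=0.0000 V=0.0000[hold]; j=8 S=388.6993 intr=0.0000 cont=0.0000 V=0.0000[hold]  S*(8)=113.5936
k=7: j=0 S=61.4078 intr=80.0122 cont=79.0813 V=80.0122[EX]; j=1 S=78.5373 intr=62.8827 cont=61.9519 V=62.8827[EX]; j=2 S=100.4449 intr=40.9751 cont=40.0443 V=40.9751[EX]; j=3 S=128.4635 intr=12.9565 cont=17.1246 V=17.1246[hold]; j=4 S=164.2978 intr=0.0000 cont=3.2461 V=3.2461[hold]; j=5 S=210.1279 intr=0.0000 cont=0.0000 V=0.0000[hold]; j=6 S=268.7422 intr=0.0000 cont=0.0000 V=0.0000[hold]; j=7 S=343.7065 intr=0.0000 cont=0.0000 V=0.0000[hold]  S*(7)=100.4449
k=6: j=0 S=69.4464 intr=71.9736 cont=71.0428 V=71.9736[EX]; j=1 S=88.8182 intr=52.6018 cont=51.6710 V=52.6018[EX]; j=2 S=113.5936 intr=27.8264 cont=28.9500 V=28.9500[hold]; j=3 S=145.2800 intr=0.0000 cont=10.1715 V=10.1715[hold]; j=4 S=185.8052 intr=0.0000 cont=1.6248 V=1.6248[hold]; j=5 S=237.6347 intr=0.0000 cont=0.0000 V=0.0000[hold]; j=6 S=303.9218 intr=0.0000 cont=0.0000 V=0.0000[hold]  S*(6)=88.8182
k=5: j=0 S=78.5373 intr=62.8827 cont=61.9519 V=62.8827[EX]; j=1 S=100.4449 intr=40.9751 cont=40.5981 V=40.9751[EX]; j=2 S=128.4635 intr=12.9565 cont=19.5039 V=19.5039[hold]; j=3 S=164.2978 intr=0.0000 cont=5.8920 V=5.8920[hold]; j=4 S=210.1279 intr=0.0000 cont=0.8133 V=0.8133[hold]; j=5 S=268.7422 intr=0.0000 cont=0.0000 V=0.0000[hold]  S*(5)=100.4449
k=4: j=0 S=88.8182 intr=52.6018 cont=51.6710 V=52.6018[EX]; j=1 S=113.5936 intr=27.8264 cont=30.1227 V=30.1227[hold]; j=2 S=145.2800 intr=0.0000 cont=12.6665 V=12.6665[hold]; j=3 S=185.8052 intr=0.0000 cont=3.3500 V=3.3500[hold]; j=4 S=237.6347 intr=0.0000 cont=0.4071 V=0.4071[hold]  S*(4)=88.8182
k=3: j=0 S=100.4449 intr=40.9751 cont=41.1761 V=41.1761[hold]; j=1 S=128.4635 intr=12.9565 cont=21.3206 V=21.3206[hold]; j=2 S=164.2978 intr=0.0000 cont=7.9912 V=7.9912[hold]; j=3 S=210.1279 intr=0.0000 cont=1.8775 V=1.8775[hold]  S*(3)=-
k=2: j=0 S=113.5936 intr=27.8264 cont=31.1187 V=31.1187[hold]; j=1 S=145.2800 intr=0.0000 cont=14.6105 V=14.6105[hold]; j=2 S=185.8052 intr=0.0000 cont=4.9253 V=4.9253[hold]  S*(2)=-
k=1: j=0 S=128.4635 intr=12.9565 cont=22.7773 V=22.7773[hold]; j=1 S=164.2978 intr=0.0000 cont=9.7407 V=9.7407[hold]  S*(1)=-
k=0: j=0 S=145.2800 intr=0.0000 cont=16.2019 V=16.2019[hold]  S*(0)=-

price = 16.2019
boundary = - - - - 88.8182 100.4449 88.8182 100.4449 113.5936
tree:
16.2019
22.7773 9.7407
31.1187 14.6105 4.9253
41.1761 21.3206 7.9912 1.8775
52.6018 30.1227 12.6665 3.3500 0.4071
62.8827 40.9751 19.5039 5.8920 0.8133 0.0000
71.9736 52.6018 28.9500 10.1715 1.6248 0.0000 0.0000
80.0122 62.8827 40.9751 17.1246 3.2461 0.0000 0.0000 0.0000
87.1202 71.9736 52.6018 27.8264 6.4852 0.0000 0.0000 0.0000 0.0000
93.4056 80.0122 62.8827 40.9751 12.9565 0.0000 0.0000 0.0000 0.0000 0.0000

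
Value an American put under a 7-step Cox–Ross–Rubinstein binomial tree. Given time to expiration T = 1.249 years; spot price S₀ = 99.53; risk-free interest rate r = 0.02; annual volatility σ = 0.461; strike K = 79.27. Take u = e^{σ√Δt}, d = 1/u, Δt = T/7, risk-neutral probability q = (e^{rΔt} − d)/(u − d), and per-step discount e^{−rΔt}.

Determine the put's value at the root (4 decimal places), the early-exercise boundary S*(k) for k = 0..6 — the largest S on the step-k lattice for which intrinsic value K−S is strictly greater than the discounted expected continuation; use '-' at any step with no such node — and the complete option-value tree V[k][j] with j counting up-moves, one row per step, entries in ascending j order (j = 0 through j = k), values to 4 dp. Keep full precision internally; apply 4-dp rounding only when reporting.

price = 8.7156
boundary = - - - - 45.6744 37.5926 45.6744
tree:
8.7156
12.8388 3.9545
18.3820 6.4467 1.0666
25.4051 10.2997 1.9843 0.0000
33.5956 16.0104 3.6919 0.0000 0.0000
41.6774 23.9223 6.8688 0.0000 0.0000 0.0000
48.3291 33.5956 12.7795 0.0000 0.0000 0.0000 0.0000
53.8039 41.6774 23.7763 0.0000 0.0000 0.0000 0.0000 0.0000

params: Δt=0.17843 u=1.21498 d=0.82306 q=0.46059 e^(-rΔt)=0.99644
t_7 payoffs: 53.8039 41.6774 23.7763 0.0000 0.0000 0.0000 0.0000 0.0000
t_6: node(6,0) S=30.9409 payoff=48.3291 vs cont=48.0467 → 48.3291 [stop]  node(6,1) S=45.6744 payoff=33.5956 vs cont=33.3132 → 33.5956 [stop]  node(6,2) S=67.4239 payoff=11.8461 vs cont=12.7795 → 12.7795 [wait]  node(6,3) S=99.5300 payoff=0.0000 vs cont=0.0000 → 0.0000 [wait]  node(6,4) S=146.9246 payoff=0.0000 vs cont=0.0000 → 0.0000 [wait]  node(6,5) S=216.8877 payoff=0.0000 vs cont=0.0000 → 0.0000 [wait]  node(6,6) S=320.1661 payoff=0.0000 vs cont=0.0000 → 0.0000 [wait]  ⇒ S*(6)=45.6744
t_5: node(5,0) S=37.5926 payoff=41.6774 vs cont=41.3950 → 41.6774 [stop]  node(5,1) S=55.4937 payoff=23.7763 vs cont=23.9223 → 23.9223 [wait]  node(5,2) S=81.9188 payoff=0.0000 vs cont=6.8688 → 6.8688 [wait]  node(5,3) S=120.9273 payoff=0.0000 vs cont=0.0000 → 0.0000 [wait]  node(5,4) S=178.5109 payoff=0.0000 vs cont=0.0000 → 0.0000 [wait]  node(5,5) S=263.5148 payoff=0.0000 vs cont=0.0000 → 0.0000 [wait]  ⇒ S*(5)=37.5926
t_4: node(4,0) S=45.6744 payoff=33.5956 vs cont=33.3802 → 33.5956 [stop]  node(4,1) S=67.4239 payoff=11.8461 vs cont=16.0104 → 16.0104 [wait]  node(4,2) S=99.5300 payoff=0.0000 vs cont=3.6919 → 3.6919 [wait]  node(4,3) S=146.9246 payoff=0.0000 vs cont=0.0000 → 0.0000 [wait]  node(4,4) S=216.8877 payoff=0.0000 vs cont=0.0000 → 0.0000 [wait]  ⇒ S*(4)=45.6744
t_3: node(3,0) S=55.4937 payoff=23.7763 vs cont=25.4051 → 25.4051 [wait]  node(3,1) S=81.9188 payoff=0.0000 vs cont=10.2997 → 10.2997 [wait]  node(3,2) S=120.9273 payoff=0.0000 vs cont=1.9843 → 1.9843 [wait]  node(3,3) S=178.5109 payoff=0.0000 vs cont=0.0000 → 0.0000 [wait]  ⇒ S*(3)=-
t_2: node(2,0) S=67.4239 payoff=11.8461 vs cont=18.3820 → 18.3820 [wait]  node(2,1) S=99.5300 payoff=0.0000 vs cont=6.4467 → 6.4467 [wait]  node(2,2) S=146.9246 payoff=0.0000 vs cont=1.0666 → 1.0666 [wait]  ⇒ S*(2)=-
t_1: node(1,0) S=81.9188 payoff=0.0000 vs cont=12.8388 → 12.8388 [wait]  node(1,1) S=120.9273 payoff=0.0000 vs cont=3.9545 → 3.9545 [wait]  ⇒ S*(1)=-
t_0: node(0,0) S=99.5300 payoff=0.0000 vs cont=8.7156 → 8.7156 [wait]  ⇒ S*(0)=-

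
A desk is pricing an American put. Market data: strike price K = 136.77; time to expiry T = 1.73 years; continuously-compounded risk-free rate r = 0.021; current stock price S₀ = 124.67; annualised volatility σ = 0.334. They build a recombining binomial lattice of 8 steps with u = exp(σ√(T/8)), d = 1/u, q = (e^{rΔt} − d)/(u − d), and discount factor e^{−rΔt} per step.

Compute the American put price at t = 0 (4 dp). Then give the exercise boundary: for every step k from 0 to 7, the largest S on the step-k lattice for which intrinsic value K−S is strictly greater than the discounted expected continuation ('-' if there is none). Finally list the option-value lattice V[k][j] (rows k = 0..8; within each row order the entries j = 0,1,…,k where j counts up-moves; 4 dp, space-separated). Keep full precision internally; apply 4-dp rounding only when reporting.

price = 27.3066
boundary = - - - 78.2347 66.9800 78.2347 91.3805 106.7352
tree:
27.3066
36.3415 17.6156
46.9080 25.0496 9.5952
58.5353 34.5489 14.8254 3.9257
69.7900 45.9487 22.3220 6.7094 0.8969
79.4256 58.5353 32.5235 11.2981 1.7189 0.0000
87.6750 69.7900 45.3895 18.6623 3.2943 0.0000 0.0000
94.7377 79.4256 58.5353 30.0348 6.3136 0.0000 0.0000 0.0000
100.7844 87.6750 69.7900 45.3895 12.1000 0.0000 0.0000 0.0000 0.0000

Δt=0.21625  u=1.16803  d=0.85614  q=0.47584  discount=0.99547
step 8 (expiry): payoffs max(K−S,0) = 100.7844 87.6750 69.7900 45.3895 12.1000 0.0000 0.0000 0.0000 0.0000
step 7: (k=7,j=0): S=42.0323, (K−S)⁺=94.7377, hold=94.1180 ⇒ V=94.7377 exercise | (k=7,j=1): S=57.3444, (K−S)⁺=79.4256, hold=78.8059 ⇒ V=79.4256 exercise | (k=7,j=2): S=78.2347, (K−S)⁺=58.5353, hold=57.9156 ⇒ V=58.5353 exercise | (k=7,j=3): S=106.7352, (K−S)⁺=30.0348, hold=29.4151 ⇒ V=30.0348 exercise | (k=7,j=4): S=145.6184, (K−S)⁺=0.0000, hold=6.3136 ⇒ V=6.3136 continue | (k=7,j=5): S=198.6664, (K−S)⁺=0.0000, hold=0.0000 ⇒ V=0.0000 continue | (k=7,j=6): S=271.0397, (K−S)⁺=0.0000, hold=0.0000 ⇒ V=0.0000 continue | (k=7,j=7): S=369.7781, (K−S)⁺=0.0000, hold=0.0000 ⇒ V=0.0000 continue  boundary S*=106.7352
step 6: (k=6,j=0): S=49.0950, (K−S)⁺=87.6750, hold=87.0553 ⇒ V=87.6750 exercise | (k=6,j=1): S=66.9800, (K−S)⁺=69.7900, hold=69.1703 ⇒ V=69.7900 exercise | (k=6,j=2): S=91.3805, (K−S)⁺=45.3895, hold=44.7698 ⇒ V=45.3895 exercise | (k=6,j=3): S=124.6700, (K−S)⁺=12.1000, hold=18.6623 ⇒ V=18.6623 continue | (k=6,j=4): S=170.0867, (K−S)⁺=0.0000, hold=3.2943 ⇒ V=3.2943 continue | (k=6,j=5): S=232.0484, (K−S)⁺=0.0000, hold=0.0000 ⇒ V=0.0000 continue | (k=6,j=6): S=316.5826, (K−S)⁺=0.0000, hold=0.0000 ⇒ V=0.0000 continue  boundary S*=91.3805
step 5: (k=5,j=0): S=57.3444, (K−S)⁺=79.4256, hold=78.8059 ⇒ V=79.4256 exercise | (k=5,j=1): S=78.2347, (K−S)⁺=58.5353, hold=57.9156 ⇒ V=58.5353 exercise | (k=5,j=2): S=106.7352, (K−S)⁺=30.0348, hold=32.5235 ⇒ V=32.5235 continue | (k=5,j=3): S=145.6184, (K−S)⁺=0.0000, hold=11.2981 ⇒ V=11.2981 continue | (k=5,j=4): S=198.6664, (K−S)⁺=0.0000, hold=1.7189 ⇒ V=1.7189 continue | (k=5,j=5): S=271.0397, (K−S)⁺=0.0000, hold=0.0000 ⇒ V=0.0000 continue  boundary S*=78.2347
step 4: (k=4,j=0): S=66.9800, (K−S)⁺=69.7900, hold=69.1703 ⇒ V=69.7900 exercise | (k=4,j=1): S=91.3805, (K−S)⁺=45.3895, hold=45.9487 ⇒ V=45.9487 continue | (k=4,j=2): S=124.6700, (K−S)⁺=12.1000, hold=22.3220 ⇒ V=22.3220 continue | (k=4,j=3): S=170.0867, (K−S)⁺=0.0000, hold=6.7094 ⇒ V=6.7094 continue | (k=4,j=4): S=232.0484, (K−S)⁺=0.0000, hold=0.8969 ⇒ V=0.8969 continue  boundary S*=66.9800
step 3: (k=3,j=0): S=78.2347, (K−S)⁺=58.5353, hold=58.1805 ⇒ V=58.5353 exercise | (k=3,j=1): S=106.7352, (K−S)⁺=30.0348, hold=34.5489 ⇒ V=34.5489 continue | (k=3,j=2): S=145.6184, (K−S)⁺=0.0000, hold=14.8254 ⇒ V=14.8254 continue | (k=3,j=3): S=198.6664, (K−S)⁺=0.0000, hold=3.9257 ⇒ V=3.9257 continue  boundary S*=78.2347
step 2: (k=2,j=0): S=91.3805, (K−S)⁺=45.3895, hold=46.9080 ⇒ V=46.9080 continue | (k=2,j=1): S=124.6700, (K−S)⁺=12.1000, hold=25.0496 ⇒ V=25.0496 continue | (k=2,j=2): S=170.0867, (K−S)⁺=0.0000, hold=9.5952 ⇒ V=9.5952 continue  boundary S*=-
step 1: (k=1,j=0): S=106.7352, (K−S)⁺=30.0348, hold=36.3415 ⇒ V=36.3415 continue | (k=1,j=1): S=145.6184, (K−S)⁺=0.0000, hold=17.6156 ⇒ V=17.6156 continue  boundary S*=-
step 0: (k=0,j=0): S=124.6700, (K−S)⁺=12.1000, hold=27.3066 ⇒ V=27.3066 continue  boundary S*=-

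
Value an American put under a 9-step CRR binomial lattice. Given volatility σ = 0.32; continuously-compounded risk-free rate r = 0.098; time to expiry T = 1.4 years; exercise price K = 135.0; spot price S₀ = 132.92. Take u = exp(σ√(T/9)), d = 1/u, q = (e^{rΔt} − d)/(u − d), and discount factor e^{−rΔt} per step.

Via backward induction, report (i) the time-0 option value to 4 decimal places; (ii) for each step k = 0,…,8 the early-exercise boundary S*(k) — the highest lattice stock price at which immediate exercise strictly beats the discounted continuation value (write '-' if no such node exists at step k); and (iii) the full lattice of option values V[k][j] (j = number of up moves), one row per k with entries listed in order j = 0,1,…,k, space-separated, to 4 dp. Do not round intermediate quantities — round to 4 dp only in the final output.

price = 14.6459
boundary = - - 103.2681 91.0236 103.2681 91.0236 103.2681 91.0236 103.2681
tree:
14.6459
21.8787 8.6361
31.7319 13.7473 4.3393
43.9764 21.2474 7.4735 1.6768
54.7691 31.7319 12.5360 3.1863 0.3824
64.2821 43.9764 20.3536 5.9447 0.8248 0.0000
72.6671 54.7691 31.7319 10.8211 1.7787 0.0000 0.0000
80.0579 64.2821 43.9764 19.0253 3.8359 0.0000 0.0000 0.0000
86.5724 72.6671 54.7691 31.7319 8.2724 0.0000 0.0000 0.0000 0.0000
92.3145 80.0579 64.2821 43.9764 17.8403 0.0000 0.0000 0.0000 0.0000 0.0000

Δt=0.15556  u=1.13452  d=0.88143  q=0.52918  discount=0.98487
step 9 (expiry): payoffs max(K−S,0) = 92.3145 80.0579 64.2821 43.9764 17.8403 0.0000 0.0000 0.0000 0.0000 0.0000
step 8: (k=8,j=0): S=48.4276, (K−S)⁺=86.5724, hold=84.5300 ⇒ V=86.5724 exercise | (k=8,j=1): S=62.3329, (K−S)⁺=72.6671, hold=70.6247 ⇒ V=72.6671 exercise | (k=8,j=2): S=80.2309, (K−S)⁺=54.7691, hold=52.7267 ⇒ V=54.7691 exercise | (k=8,j=3): S=103.2681, (K−S)⁺=31.7319, hold=29.6896 ⇒ V=31.7319 exercise | (k=8,j=4): S=132.9200, (K−S)⁺=2.0800, hold=8.2724 ⇒ V=8.2724 continue | (k=8,j=5): S=171.0861, (K−S)⁺=0.0000, hold=0.0000 ⇒ V=0.0000 continue | (k=8,j=6): S=220.2110, (K−S)⁺=0.0000, hold=0.0000 ⇒ V=0.0000 continue | (k=8,j=7): S=283.4415, (K−S)⁺=0.0000, hold=0.0000 ⇒ V=0.0000 continue | (k=8,j=8): S=364.8277, (K−S)⁺=0.0000, hold=0.0000 ⇒ V=0.0000 continue  boundary S*=103.2681
step 7: (k=7,j=0): S=54.9421, (K−S)⁺=80.0579, hold=78.0155 ⇒ V=80.0579 exercise | (k=7,j=1): S=70.7179, (K−S)⁺=64.2821, hold=62.2397 ⇒ V=64.2821 exercise | (k=7,j=2): S=91.0236, (K−S)⁺=43.9764, hold=41.9341 ⇒ V=43.9764 exercise | (k=7,j=3): S=117.1597, (K−S)⁺=17.8403, hold=19.0253 ⇒ V=19.0253 continue | (k=7,j=4): S=150.8004, (K−S)⁺=0.0000, hold=3.8359 ⇒ V=3.8359 continue | (k=7,j=5): S=194.1006, (K−S)⁺=0.0000, hold=0.0000 ⇒ V=0.0000 continue | (k=7,j=6): S=249.8338, (K−S)⁺=0.0000, hold=0.0000 ⇒ V=0.0000 continue | (k=7,j=7): S=321.5700, (K−S)⁺=0.0000, hold=0.0000 ⇒ V=0.0000 continue  boundary S*=91.0236
step 6: (k=6,j=0): S=62.3329, (K−S)⁺=72.6671, hold=70.6247 ⇒ V=72.6671 exercise | (k=6,j=1): S=80.2309, (K−S)⁺=54.7691, hold=52.7267 ⇒ V=54.7691 exercise | (k=6,j=2): S=103.2681, (K−S)⁺=31.7319, hold=30.3071 ⇒ V=31.7319 exercise | (k=6,j=3): S=132.9200, (K−S)⁺=2.0800, hold=10.8211 ⇒ V=10.8211 continue | (k=6,j=4): S=171.0861, (K−S)⁺=0.0000, hold=1.7787 ⇒ V=1.7787 continue | (k=6,j=5): S=220.2110, (K−S)⁺=0.0000, hold=0.0000 ⇒ V=0.0000 continue | (k=6,j=6): S=283.4415, (K−S)⁺=0.0000, hold=0.0000 ⇒ V=0.0000 continue  boundary S*=103.2681
step 5: (k=5,j=0): S=70.7179, (K−S)⁺=64.2821, hold=62.2397 ⇒ V=64.2821 exercise | (k=5,j=1): S=91.0236, (K−S)⁺=43.9764, hold=41.9341 ⇒ V=43.9764 exercise | (k=5,j=2): S=117.1597, (K−S)⁺=17.8403, hold=20.3536 ⇒ V=20.3536 continue | (k=5,j=3): S=150.8004, (K−S)⁺=0.0000, hold=5.9447 ⇒ V=5.9447 continue | (k=5,j=4): S=194.1006, (K−S)⁺=0.0000, hold=0.8248 ⇒ V=0.8248 continue | (k=5,j=5): S=249.8338, (K−S)⁺=0.0000, hold=0.0000 ⇒ V=0.0000 continue  boundary S*=91.0236
step 4: (k=4,j=0): S=80.2309, (K−S)⁺=54.7691, hold=52.7267 ⇒ V=54.7691 exercise | (k=4,j=1): S=103.2681, (K−S)⁺=31.7319, hold=30.9994 ⇒ V=31.7319 exercise | (k=4,j=2): S=132.9200, (K−S)⁺=2.0800, hold=12.5360 ⇒ V=12.5360 continue | (k=4,j=3): S=171.0861, (K−S)⁺=0.0000, hold=3.1863 ⇒ V=3.1863 continue | (k=4,j=4): S=220.2110, (K−S)⁺=0.0000, hold=0.3824 ⇒ V=0.3824 continue  boundary S*=103.2681
step 3: (k=3,j=0): S=91.0236, (K−S)⁺=43.9764, hold=41.9341 ⇒ V=43.9764 exercise | (k=3,j=1): S=117.1597, (K−S)⁺=17.8403, hold=21.2474 ⇒ V=21.2474 continue | (k=3,j=2): S=150.8004, (K−S)⁺=0.0000, hold=7.4735 ⇒ V=7.4735 continue | (k=3,j=3): S=194.1006, (K−S)⁺=0.0000, hold=1.6768 ⇒ V=1.6768 continue  boundary S*=91.0236
step 2: (k=2,j=0): S=103.2681, (K−S)⁺=31.7319, hold=31.4652 ⇒ V=31.7319 exercise | (k=2,j=1): S=132.9200, (K−S)⁺=2.0800, hold=13.7473 ⇒ V=13.7473 continue | (k=2,j=2): S=171.0861, (K−S)⁺=0.0000, hold=4.3393 ⇒ V=4.3393 continue  boundary S*=103.2681
step 1: (k=1,j=0): S=117.1597, (K−S)⁺=17.8403, hold=21.8787 ⇒ V=21.8787 continue | (k=1,j=1): S=150.8004, (K−S)⁺=0.0000, hold=8.6361 ⇒ V=8.6361 continue  boundary S*=-
step 0: (k=0,j=0): S=132.9200, (K−S)⁺=2.0800, hold=14.6459 ⇒ V=14.6459 continue  boundary S*=-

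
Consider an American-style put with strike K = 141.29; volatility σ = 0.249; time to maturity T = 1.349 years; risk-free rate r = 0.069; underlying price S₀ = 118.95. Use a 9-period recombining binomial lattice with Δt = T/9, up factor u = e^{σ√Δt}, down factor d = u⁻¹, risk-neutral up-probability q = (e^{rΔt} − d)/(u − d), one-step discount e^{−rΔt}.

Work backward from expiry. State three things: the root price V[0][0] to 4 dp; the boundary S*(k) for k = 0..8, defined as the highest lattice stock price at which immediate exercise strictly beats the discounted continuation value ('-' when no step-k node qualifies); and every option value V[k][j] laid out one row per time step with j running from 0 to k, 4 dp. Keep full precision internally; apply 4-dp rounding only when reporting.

Δt=0.14989, u=1.10120, d=0.90810, q=0.52976, disc=e^(-rΔt)=0.98971
k=9 terminal: V=max(K-S,0) → 91.3367 80.7144 67.8334 52.2132 33.2716 10.3021 0.0000 0.0000 0.0000 0.0000
k=8: j=0 S=55.0087 intr=86.2813 cont=84.8276 V=86.2813[EX]; j=1 S=66.7059 intr=74.5841 cont=73.1303 V=74.5841[EX]; j=2 S=80.8905 intr=60.3995 cont=58.9457 V=60.3995[EX]; j=3 S=98.0914 intr=43.1986 cont=41.7448 V=43.1986[EX]; j=4 S=118.9500 intr=22.3400 cont=20.8863 V=22.3400[EX]; j=5 S=144.2440 intr=0.0000 cont=4.7947 V=4.7947[hold]; j=6 S=174.9166 intr=0.0000 cont=0.0000 V=0.0000[hold]; j=7 S=212.1116 intr=0.0000 cont=0.0000 V=0.0000[hold]; j=8 S=257.2159 intr=0.0000 cont=0.0000 V=0.0000[hold]  S*(8)=118.9500
k=7: j=0 S=60.5756 intr=80.7144 cont=79.2607 V=80.7144[EX]; j=1 S=73.4566 intr=67.8334 cont=66.3796 V=67.8334[EX]; j=2 S=89.0768 intr=52.2132 cont=50.7595 V=52.2132[EX]; j=3 S=108.0184 intr=33.2716 cont=31.8179 V=33.2716[EX]; j=4 S=130.9879 intr=10.3021 cont=12.9111 V=12.9111[hold]; j=5 S=158.8417 intr=0.0000 cont=2.2315 V=2.2315[hold]; j=6 S=192.6184 intr=0.0000 cont=0.0000 V=0.0000[hold]; j=7 S=233.5776 intr=0.0000 cont=0.0000 V=0.0000[hold]  S*(7)=108.0184
k=6: j=0 S=66.7059 intr=74.5841 cont=73.1303 V=74.5841[EX]; j=1 S=80.8905 intr=60.3995 cont=58.9457 V=60.3995[EX]; j=2 S=98.0914 intr=43.1986 cont=41.7448 V=43.1986[EX]; j=3 S=118.9500 intr=22.3400 cont=22.2541 V=22.3400[EX]; j=4 S=144.2440 intr=0.0000 cont=7.1789 V=7.1789[hold]; j=5 S=174.9166 intr=0.0000 cont=1.0385 V=1.0385[hold]; j=6 S=212.1116 intr=0.0000 cont=0.0000 V=0.0000[hold]  S*(6)=118.9500
k=5: j=0 S=73.4566 intr=67.8334 cont=66.3796 V=67.8334[EX]; j=1 S=89.0768 intr=52.2132 cont=50.7595 V=52.2132[EX]; j=2 S=108.0184 intr=33.2716 cont=31.8179 V=33.2716[EX]; j=3 S=130.9879 intr=10.3021 cont=14.1611 V=14.1611[hold]; j=4 S=158.8417 intr=0.0000 cont=3.8856 V=3.8856[hold]; j=5 S=192.6184 intr=0.0000 cont=0.4833 V=0.4833[hold]  S*(5)=108.0184
k=4: j=0 S=80.8905 intr=60.3995 cont=58.9457 V=60.3995[EX]; j=1 S=98.0914 intr=43.1986 cont=41.7448 V=43.1986[EX]; j=2 S=118.9500 intr=22.3400 cont=22.9095 V=22.9095[hold]; j=3 S=144.2440 intr=0.0000 cont=8.6279 V=8.6279[hold]; j=4 S=174.9166 intr=0.0000 cont=2.0618 V=2.0618[hold]  S*(4)=98.0914
k=3: j=0 S=89.0768 intr=52.2132 cont=50.7595 V=52.2132[EX]; j=1 S=108.0184 intr=33.2716 cont=32.1165 V=33.2716[EX]; j=2 S=130.9879 intr=10.3021 cont=15.1859 V=15.1859[hold]; j=3 S=158.8417 intr=0.0000 cont=5.0965 V=5.0965[hold]  S*(3)=108.0184
k=2: j=0 S=98.0914 intr=43.1986 cont=41.7448 V=43.1986[EX]; j=1 S=118.9500 intr=22.3400 cont=23.4468 V=23.4468[hold]; j=2 S=144.2440 intr=0.0000 cont=9.7397 V=9.7397[hold]  S*(2)=98.0914
k=1: j=0 S=108.0184 intr=33.2716 cont=32.3982 V=33.2716[EX]; j=1 S=130.9879 intr=10.3021 cont=16.0189 V=16.0189[hold]  S*(1)=108.0184
k=0: j=0 S=118.9500 intr=22.3400 cont=23.8836 V=23.8836[hold]  S*(0)=-

price = 23.8836
boundary = - 108.0184 98.0914 108.0184 98.0914 108.0184 118.9500 108.0184 118.9500
tree:
23.8836
33.2716 16.0189
43.1986 23.4468 9.7397
52.2132 33.2716 15.1859 5.0965
60.3995 43.1986 22.9095 8.6279 2.0618
67.8334 52.2132 33.2716 14.1611 3.8856 0.4833
74.5841 60.3995 43.1986 22.3400 7.1789 1.0385 0.0000
80.7144 67.8334 52.2132 33.2716 12.9111 2.2315 0.0000 0.0000
86.2813 74.5841 60.3995 43.1986 22.3400 4.7947 0.0000 0.0000 0.0000
91.3367 80.7144 67.8334 52.2132 33.2716 10.3021 0.0000 0.0000 0.0000 0.0000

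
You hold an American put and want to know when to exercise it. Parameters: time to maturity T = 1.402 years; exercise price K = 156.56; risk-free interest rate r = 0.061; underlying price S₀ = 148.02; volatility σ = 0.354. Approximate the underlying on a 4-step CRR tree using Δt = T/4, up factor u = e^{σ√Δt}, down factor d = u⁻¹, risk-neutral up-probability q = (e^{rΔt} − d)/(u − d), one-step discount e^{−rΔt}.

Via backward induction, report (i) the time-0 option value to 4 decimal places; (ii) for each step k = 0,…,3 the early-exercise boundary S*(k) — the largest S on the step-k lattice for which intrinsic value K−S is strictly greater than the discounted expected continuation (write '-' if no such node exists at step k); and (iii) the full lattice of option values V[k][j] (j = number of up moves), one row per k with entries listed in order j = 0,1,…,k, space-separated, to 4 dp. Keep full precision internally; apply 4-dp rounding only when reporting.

price = 24.2956
boundary = - - 97.3380 120.0332
tree:
24.2956
38.7924 10.7917
59.2220 19.9592 2.0540
77.6261 36.5268 4.1882 0.0000
92.5504 59.2220 8.5400 0.0000 0.0000

Δt=0.35050  u=1.23316  d=0.81093  q=0.49898  discount=0.97885
step 4 (expiry): payoffs max(K−S,0) = 92.5504 59.2220 8.5400 0.0000 0.0000
step 3: (k=3,j=0): S=78.9339, (K−S)⁺=77.6261, hold=74.3143 ⇒ V=77.6261 exercise | (k=3,j=1): S=120.0332, (K−S)⁺=36.5268, hold=33.2150 ⇒ V=36.5268 exercise | (k=3,j=2): S=182.5321, (K−S)⁺=0.0000, hold=4.1882 ⇒ V=4.1882 continue | (k=3,j=3): S=277.5729, (K−S)⁺=0.0000, hold=0.0000 ⇒ V=0.0000 continue  boundary S*=120.0332
step 2: (k=2,j=0): S=97.3380, (K−S)⁺=59.2220, hold=55.9102 ⇒ V=59.2220 exercise | (k=2,j=1): S=148.0200, (K−S)⁺=8.5400, hold=19.9592 ⇒ V=19.9592 continue | (k=2,j=2): S=225.0910, (K−S)⁺=0.0000, hold=2.0540 ⇒ V=2.0540 continue  boundary S*=97.3380
step 1: (k=1,j=0): S=120.0332, (K−S)⁺=36.5268, hold=38.7924 ⇒ V=38.7924 continue | (k=1,j=1): S=182.5321, (K−S)⁺=0.0000, hold=10.7917 ⇒ V=10.7917 continue  boundary S*=-
step 0: (k=0,j=0): S=148.0200, (K−S)⁺=8.5400, hold=24.2956 ⇒ V=24.2956 continue  boundary S*=-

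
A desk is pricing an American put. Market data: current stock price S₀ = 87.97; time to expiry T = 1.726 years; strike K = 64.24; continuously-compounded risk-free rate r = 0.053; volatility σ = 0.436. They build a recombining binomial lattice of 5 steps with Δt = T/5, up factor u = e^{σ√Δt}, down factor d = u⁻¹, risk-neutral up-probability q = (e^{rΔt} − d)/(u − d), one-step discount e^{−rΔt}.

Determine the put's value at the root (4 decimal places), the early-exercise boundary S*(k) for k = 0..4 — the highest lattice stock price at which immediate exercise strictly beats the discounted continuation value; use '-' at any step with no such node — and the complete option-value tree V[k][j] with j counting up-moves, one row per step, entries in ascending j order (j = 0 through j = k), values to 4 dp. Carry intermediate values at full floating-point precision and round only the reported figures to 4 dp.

Δt=0.34520  u=1.29197  d=0.77401  q=0.47195  discount=0.98187
step 5 (expiry): payoffs max(K−S,0) = 39.8014 23.4475 0.0000 0.0000 0.0000 0.0000
step 4: (k=4,j=0): S=31.5739, (K−S)⁺=32.6661, hold=31.5015 ⇒ V=32.6661 exercise | (k=4,j=1): S=52.7025, (K−S)⁺=11.5375, hold=12.1569 ⇒ V=12.1569 continue | (k=4,j=2): S=87.9700, (K−S)⁺=0.0000, hold=0.0000 ⇒ V=0.0000 continue | (k=4,j=3): S=146.8378, (K−S)⁺=0.0000, hold=0.0000 ⇒ V=0.0000 continue | (k=4,j=4): S=245.0986, (K−S)⁺=0.0000, hold=0.0000 ⇒ V=0.0000 continue  boundary S*=31.5739
step 3: (k=3,j=0): S=40.7925, (K−S)⁺=23.4475, hold=22.5700 ⇒ V=23.4475 exercise | (k=3,j=1): S=68.0899, (K−S)⁺=0.0000, hold=6.3030 ⇒ V=6.3030 continue | (k=3,j=2): S=113.6544, (K−S)⁺=0.0000, hold=0.0000 ⇒ V=0.0000 continue | (k=3,j=3): S=189.7096, (K−S)⁺=0.0000, hold=0.0000 ⇒ V=0.0000 continue  boundary S*=40.7925
step 2: (k=2,j=0): S=52.7025, (K−S)⁺=11.5375, hold=15.0777 ⇒ V=15.0777 continue | (k=2,j=1): S=87.9700, (K−S)⁺=0.0000, hold=3.2679 ⇒ V=3.2679 continue | (k=2,j=2): S=146.8378, (K−S)⁺=0.0000, hold=0.0000 ⇒ V=0.0000 continue  boundary S*=-
step 1: (k=1,j=0): S=68.0899, (K−S)⁺=0.0000, hold=9.3317 ⇒ V=9.3317 continue | (k=1,j=1): S=113.6544, (K−S)⁺=0.0000, hold=1.6943 ⇒ V=1.6943 continue  boundary S*=-
step 0: (k=0,j=0): S=87.9700, (K−S)⁺=0.0000, hold=5.6234 ⇒ V=5.6234 continue  boundary S*=-

price = 5.6234
boundary = - - - 40.7925 31.5739
tree:
5.6234
9.3317 1.6943
15.0777 3.2679 0.0000
23.4475 6.3030 0.0000 0.0000
32.6661 12.1569 0.0000 0.0000 0.0000
39.8014 23.4475 0.0000 0.0000 0.0000 0.0000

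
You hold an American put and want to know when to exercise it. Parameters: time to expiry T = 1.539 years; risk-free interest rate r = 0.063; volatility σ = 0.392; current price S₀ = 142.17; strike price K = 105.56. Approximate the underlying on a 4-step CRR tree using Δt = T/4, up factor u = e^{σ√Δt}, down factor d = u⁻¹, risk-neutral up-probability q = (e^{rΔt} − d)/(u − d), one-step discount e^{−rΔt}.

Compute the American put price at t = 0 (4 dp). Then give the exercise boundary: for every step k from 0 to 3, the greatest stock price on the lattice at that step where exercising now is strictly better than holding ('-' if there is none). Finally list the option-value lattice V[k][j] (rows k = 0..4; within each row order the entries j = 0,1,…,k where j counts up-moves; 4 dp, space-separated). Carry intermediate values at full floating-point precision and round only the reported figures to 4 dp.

Δt=0.38475, u=1.27526, d=0.78415, q=0.48947, disc=e^(-rΔt)=0.97605
k=4 terminal: V=max(K-S,0) → 51.8058 18.1402 0.0000 0.0000 0.0000
k=3: j=0 S=68.5506 intr=37.0094 cont=34.4815 V=37.0094[EX]; j=1 S=111.4831 intr=0.0000 cont=9.0393 V=9.0393[hold]; j=2 S=181.3038 intr=0.0000 cont=0.0000 V=0.0000[hold]; j=3 S=294.8525 intr=0.0000 cont=0.0000 V=0.0000[hold]  S*(3)=68.5506
k=2: j=0 S=87.4198 intr=18.1402 cont=22.7605 V=22.7605[hold]; j=1 S=142.1700 intr=0.0000 cont=4.5043 V=4.5043[hold]; j=2 S=231.2096 intr=0.0000 cont=0.0000 V=0.0000[hold]  S*(2)=-
k=1: j=0 S=111.4831 intr=0.0000 cont=13.4936 V=13.4936[hold]; j=1 S=181.3038 intr=0.0000 cont=2.2445 V=2.2445[hold]  S*(1)=-
k=0: j=0 S=142.1700 intr=0.0000 cont=7.7962 V=7.7962[hold]  S*(0)=-

price = 7.7962
boundary = - - - 68.5506
tree:
7.7962
13.4936 2.2445
22.7605 4.5043 0.0000
37.0094 9.0393 0.0000 0.0000
51.8058 18.1402 0.0000 0.0000 0.0000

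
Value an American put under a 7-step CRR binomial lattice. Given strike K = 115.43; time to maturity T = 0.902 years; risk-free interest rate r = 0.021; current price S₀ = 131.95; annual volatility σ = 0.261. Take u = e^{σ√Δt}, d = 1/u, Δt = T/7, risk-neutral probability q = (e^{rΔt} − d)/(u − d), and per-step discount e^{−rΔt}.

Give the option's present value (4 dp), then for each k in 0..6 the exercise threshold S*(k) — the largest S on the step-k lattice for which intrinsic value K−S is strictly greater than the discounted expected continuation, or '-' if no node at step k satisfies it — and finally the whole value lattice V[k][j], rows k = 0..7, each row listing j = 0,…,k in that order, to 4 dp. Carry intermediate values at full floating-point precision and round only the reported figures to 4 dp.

Δt=0.12886, u=1.09822, d=0.91056, q=0.49103, disc=e^(-rΔt)=0.99730
k=7 terminal: V=max(K-S,0) → 46.9466 32.8332 15.8111 0.0000 0.0000 0.0000 0.0000 0.0000
k=6: j=0 S=75.2098 intr=40.2202 cont=39.9083 V=40.2202[EX]; j=1 S=90.7095 intr=24.7205 cont=24.4086 V=24.7205[EX]; j=2 S=109.4034 intr=6.0266 cont=8.0256 V=8.0256[hold]; j=3 S=131.9500 intr=0.0000 cont=0.0000 V=0.0000[hold]; j=4 S=159.1431 intr=0.0000 cont=0.0000 V=0.0000[hold]; j=5 S=191.9403 intr=0.0000 cont=0.0000 V=0.0000[hold]; j=6 S=231.4966 intr=0.0000 cont=0.0000 V=0.0000[hold]  S*(6)=90.7095
k=5: j=0 S=82.5968 intr=32.8332 cont=32.5212 V=32.8332[EX]; j=1 S=99.6189 intr=15.8111 cont=16.4781 V=16.4781[hold]; j=2 S=120.1490 intr=0.0000 cont=4.0737 V=4.0737[hold]; j=3 S=144.9101 intr=0.0000 cont=0.0000 V=0.0000[hold]; j=4 S=174.7741 intr=0.0000 cont=0.0000 V=0.0000[hold]; j=5 S=210.7926 intr=0.0000 cont=0.0000 V=0.0000[hold]  S*(5)=82.5968
k=4: j=0 S=90.7095 intr=24.7205 cont=24.7352 V=24.7352[hold]; j=1 S=109.4034 intr=6.0266 cont=10.3590 V=10.3590[hold]; j=2 S=131.9500 intr=0.0000 cont=2.0678 V=2.0678[hold]; j=3 S=159.1431 intr=0.0000 cont=0.0000 V=0.0000[hold]; j=4 S=191.9403 intr=0.0000 cont=0.0000 V=0.0000[hold]  S*(4)=-
k=3: j=0 S=99.6189 intr=15.8111 cont=17.6283 V=17.6283[hold]; j=1 S=120.1490 intr=0.0000 cont=6.2707 V=6.2707[hold]; j=2 S=144.9101 intr=0.0000 cont=1.0496 V=1.0496[hold]; j=3 S=174.7741 intr=0.0000 cont=0.0000 V=0.0000[hold]  S*(3)=-
k=2: j=0 S=109.4034 intr=6.0266 cont=12.0188 V=12.0188[hold]; j=1 S=131.9500 intr=0.0000 cont=3.6970 V=3.6970[hold]; j=2 S=159.1431 intr=0.0000 cont=0.5328 V=0.5328[hold]  S*(2)=-
k=1: j=0 S=120.1490 intr=0.0000 cont=7.9110 V=7.9110[hold]; j=1 S=144.9101 intr=0.0000 cont=2.1374 V=2.1374[hold]  S*(1)=-
k=0: j=0 S=131.9500 intr=0.0000 cont=5.0623 V=5.0623[hold]  S*(0)=-

price = 5.0623
boundary = - - - - - 82.5968 90.7095
tree:
5.0623
7.9110 2.1374
12.0188 3.6970 0.5328
17.6283 6.2707 1.0496 0.0000
24.7352 10.3590 2.0678 0.0000 0.0000
32.8332 16.4781 4.0737 0.0000 0.0000 0.0000
40.2202 24.7205 8.0256 0.0000 0.0000 0.0000 0.0000
46.9466 32.8332 15.8111 0.0000 0.0000 0.0000 0.0000 0.0000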